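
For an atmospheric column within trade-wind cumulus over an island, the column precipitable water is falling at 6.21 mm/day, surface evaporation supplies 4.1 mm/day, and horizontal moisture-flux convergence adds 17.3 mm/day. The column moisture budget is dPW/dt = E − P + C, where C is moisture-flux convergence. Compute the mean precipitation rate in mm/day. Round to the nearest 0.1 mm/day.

P ≈ 27.6 mm/day

dPW/dt = -6.21 mm/day.
P = E + C − dPW/dt = 4.1 + (17.3) − (-6.21) = 27.6 mm/day.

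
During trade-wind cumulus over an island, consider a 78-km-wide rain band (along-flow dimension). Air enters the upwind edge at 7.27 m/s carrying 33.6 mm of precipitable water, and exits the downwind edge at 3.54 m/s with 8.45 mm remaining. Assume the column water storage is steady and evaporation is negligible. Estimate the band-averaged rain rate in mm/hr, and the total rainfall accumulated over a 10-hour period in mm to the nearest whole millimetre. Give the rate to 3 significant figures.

Column moisture flux per unit crosswind length is F = V × PW.
Inflow: F_in = 7.27 × 33.6 = 244.272 mm·m/s
Outflow: F_out = 3.54 × 8.45 = 29.913 mm·m/s
Steady-state rate R = (F_in − F_out)/L = (244.272 − 29.913) / 78000 m = 2.748e-03 mm/s.
R = 2.748e-03 × 3600 = 9.89 mm/hr.
Over 10 h: total = 9.89 × 10 = 98.9 ≈ 99 mm.

R ≈ 9.89 mm/hr; total ≈ 99 mm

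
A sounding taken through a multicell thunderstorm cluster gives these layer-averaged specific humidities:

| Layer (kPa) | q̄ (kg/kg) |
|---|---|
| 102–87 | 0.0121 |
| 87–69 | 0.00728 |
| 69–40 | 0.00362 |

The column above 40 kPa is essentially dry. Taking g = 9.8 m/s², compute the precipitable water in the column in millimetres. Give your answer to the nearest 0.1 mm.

Precipitable water is the column-integrated vapour mass per unit area: PW = (1/g) Σ q̄ Δp, with q in kg/kg and Δp in Pa (1 kg/m² of water = 1 mm).
Layer 102–87 kPa: Δp = 150 hPa = 15000 Pa, q̄ = 0.0121 kg/kg → 0.0121 × 15000 / 9.8 = 18.52 mm
Layer 87–69 kPa: Δp = 180 hPa = 18000 Pa, q̄ = 0.00728 kg/kg → 0.00728 × 18000 / 9.8 = 13.37 mm
Layer 69–40 kPa: Δp = 290 hPa = 29000 Pa, q̄ = 0.00362 kg/kg → 0.00362 × 29000 / 9.8 = 10.71 mm
PW = 18.52 + 13.37 + 10.71 = 42.60 ≈ 42.6 mm.

PW ≈ 42.6 mm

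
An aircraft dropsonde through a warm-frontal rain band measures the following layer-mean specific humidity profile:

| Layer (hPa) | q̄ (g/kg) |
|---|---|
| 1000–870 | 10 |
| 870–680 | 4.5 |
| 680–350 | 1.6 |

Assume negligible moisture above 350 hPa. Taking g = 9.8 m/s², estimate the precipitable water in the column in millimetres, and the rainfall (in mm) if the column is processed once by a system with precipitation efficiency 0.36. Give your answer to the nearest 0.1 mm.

PW ≈ 27.4 mm; rainfall ≈ 9.9 mm

Precipitable water is the column-integrated vapour mass per unit area: PW = (1/g) Σ q̄ Δp, with q in kg/kg and Δp in Pa (1 kg/m² of water = 1 mm).
Layer 1000–870 hPa: Δp = 130 hPa = 13000 Pa, q̄ = 0.01 kg/kg → 0.01 × 13000 / 9.8 = 13.27 mm
Layer 870–680 hPa: Δp = 190 hPa = 19000 Pa, q̄ = 0.0045 kg/kg → 0.0045 × 19000 / 9.8 = 8.72 mm
Layer 680–350 hPa: Δp = 330 hPa = 33000 Pa, q̄ = 0.0016 kg/kg → 0.0016 × 33000 / 9.8 = 5.39 mm
PW = 13.27 + 8.72 + 5.39 = 27.38 ≈ 27.4 mm.
Rainfall = ε × PW = 0.36 × 27.4 = 9.9 mm.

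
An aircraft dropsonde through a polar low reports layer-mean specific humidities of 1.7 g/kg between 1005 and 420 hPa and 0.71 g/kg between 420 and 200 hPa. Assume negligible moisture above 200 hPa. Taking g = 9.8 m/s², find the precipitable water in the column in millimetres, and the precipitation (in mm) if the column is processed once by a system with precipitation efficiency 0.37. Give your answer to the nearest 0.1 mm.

Precipitable water is the column-integrated vapour mass per unit area: PW = (1/g) Σ q̄ Δp, with q in kg/kg and Δp in Pa (1 kg/m² of water = 1 mm).
Layer 1005–420 hPa: Δp = 585 hPa = 58500 Pa, q̄ = 0.0017 kg/kg → 0.0017 × 58500 / 9.8 = 10.15 mm
Layer 420–200 hPa: Δp = 220 hPa = 22000 Pa, q̄ = 0.00071 kg/kg → 0.00071 × 22000 / 9.8 = 1.59 mm
PW = 10.15 + 1.59 = 11.74 ≈ 11.7 mm.
Precipitation = ε × PW = 0.37 × 11.7 = 4.3 mm.

PW ≈ 11.7 mm; precipitation ≈ 4.3 mm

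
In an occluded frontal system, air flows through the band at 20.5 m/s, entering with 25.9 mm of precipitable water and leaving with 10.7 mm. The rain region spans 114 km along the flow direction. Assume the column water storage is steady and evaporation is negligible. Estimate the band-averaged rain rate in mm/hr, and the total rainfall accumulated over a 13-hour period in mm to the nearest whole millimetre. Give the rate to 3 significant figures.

Column moisture flux per unit crosswind length is F = V × PW.
Inflow: F_in = 20.5 × 25.9 = 530.95 mm·m/s
Outflow: F_out = 20.5 × 10.7 = 219.35 mm·m/s
Steady-state rate R = (F_in − F_out)/L = (530.95 − 219.35) / 114000 m = 2.733e-03 mm/s.
R = 2.733e-03 × 3600 = 9.84 mm/hr.
Over 13 h: total = 9.84 × 13 = 127.92 ≈ 128 mm.

R ≈ 9.84 mm/hr; total ≈ 128 mm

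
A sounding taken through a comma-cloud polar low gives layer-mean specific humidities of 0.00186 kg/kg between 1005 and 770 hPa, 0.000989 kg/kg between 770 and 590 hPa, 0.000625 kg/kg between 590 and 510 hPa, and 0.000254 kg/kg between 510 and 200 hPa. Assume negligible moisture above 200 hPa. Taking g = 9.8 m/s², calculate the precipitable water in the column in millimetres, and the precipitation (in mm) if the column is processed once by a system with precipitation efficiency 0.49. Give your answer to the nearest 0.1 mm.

PW ≈ 7.6 mm; precipitation ≈ 3.7 mm

Precipitable water is the column-integrated vapour mass per unit area: PW = (1/g) Σ q̄ Δp, with q in kg/kg and Δp in Pa (1 kg/m² of water = 1 mm).
Layer 1005–770 hPa: Δp = 235 hPa = 23500 Pa, q̄ = 0.00186 kg/kg → 0.00186 × 23500 / 9.8 = 4.46 mm
Layer 770–590 hPa: Δp = 180 hPa = 18000 Pa, q̄ = 0.000989 kg/kg → 0.000989 × 18000 / 9.8 = 1.82 mm
Layer 590–510 hPa: Δp = 80 hPa = 8000 Pa, q̄ = 0.000625 kg/kg → 0.000625 × 8000 / 9.8 = 0.51 mm
Layer 510–200 hPa: Δp = 310 hPa = 31000 Pa, q̄ = 0.000254 kg/kg → 0.000254 × 31000 / 9.8 = 0.80 mm
PW = 4.46 + 1.82 + 0.51 + 0.80 = 7.59 ≈ 7.6 mm.
Precipitation = ε × PW = 0.49 × 7.6 = 3.7 mm.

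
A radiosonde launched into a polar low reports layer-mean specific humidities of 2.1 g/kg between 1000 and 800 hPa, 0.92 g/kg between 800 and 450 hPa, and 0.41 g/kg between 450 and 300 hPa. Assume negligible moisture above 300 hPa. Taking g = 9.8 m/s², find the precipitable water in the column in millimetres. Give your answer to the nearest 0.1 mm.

Precipitable water is the column-integrated vapour mass per unit area: PW = (1/g) Σ q̄ Δp, with q in kg/kg and Δp in Pa (1 kg/m² of water = 1 mm).
Layer 1000–800 hPa: Δp = 200 hPa = 20000 Pa, q̄ = 0.0021 kg/kg → 0.0021 × 20000 / 9.8 = 4.29 mm
Layer 800–450 hPa: Δp = 350 hPa = 35000 Pa, q̄ = 0.00092 kg/kg → 0.00092 × 35000 / 9.8 = 3.29 mm
Layer 450–300 hPa: Δp = 150 hPa = 15000 Pa, q̄ = 0.00041 kg/kg → 0.00041 × 15000 / 9.8 = 0.63 mm
PW = 4.29 + 3.29 + 0.63 = 8.21 ≈ 8.2 mm.

PW ≈ 8.2 mm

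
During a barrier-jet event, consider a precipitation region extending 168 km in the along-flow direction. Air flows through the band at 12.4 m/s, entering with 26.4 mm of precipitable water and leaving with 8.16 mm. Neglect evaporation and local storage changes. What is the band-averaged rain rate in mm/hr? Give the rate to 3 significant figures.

R ≈ 4.85 mm/hr

Column moisture flux per unit crosswind length is F = V × PW.
Inflow: F_in = 12.4 × 26.4 = 327.36 mm·m/s
Outflow: F_out = 12.4 × 8.16 = 101.184 mm·m/s
Steady-state rate R = (F_in − F_out)/L = (327.36 − 101.184) / 168000 m = 1.346e-03 mm/s.
R = 1.346e-03 × 3600 = 4.85 mm/hr.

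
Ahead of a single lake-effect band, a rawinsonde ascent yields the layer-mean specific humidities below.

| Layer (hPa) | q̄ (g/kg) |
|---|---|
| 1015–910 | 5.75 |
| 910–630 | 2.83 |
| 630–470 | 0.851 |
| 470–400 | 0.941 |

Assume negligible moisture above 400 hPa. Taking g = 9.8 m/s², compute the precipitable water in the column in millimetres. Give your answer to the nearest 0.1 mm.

Precipitable water is the column-integrated vapour mass per unit area: PW = (1/g) Σ q̄ Δp, with q in kg/kg and Δp in Pa (1 kg/m² of water = 1 mm).
Layer 1015–910 hPa: Δp = 105 hPa = 10500 Pa, q̄ = 0.00575 kg/kg → 0.00575 × 10500 / 9.8 = 6.16 mm
Layer 910–630 hPa: Δp = 280 hPa = 28000 Pa, q̄ = 0.00283 kg/kg → 0.00283 × 28000 / 9.8 = 8.09 mm
Layer 630–470 hPa: Δp = 160 hPa = 16000 Pa, q̄ = 0.000851 kg/kg → 0.000851 × 16000 / 9.8 = 1.39 mm
Layer 470–400 hPa: Δp = 70 hPa = 7000 Pa, q̄ = 0.000941 kg/kg → 0.000941 × 7000 / 9.8 = 0.67 mm
PW = 6.16 + 8.09 + 1.39 + 0.67 = 16.31 ≈ 16.3 mm.

PW ≈ 16.3 mm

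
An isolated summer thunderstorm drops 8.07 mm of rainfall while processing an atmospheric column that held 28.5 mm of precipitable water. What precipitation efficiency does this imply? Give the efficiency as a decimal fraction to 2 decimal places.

ε = rainfall / PW = 8.07 / 28.5 = 0.28.

ε ≈ 0.28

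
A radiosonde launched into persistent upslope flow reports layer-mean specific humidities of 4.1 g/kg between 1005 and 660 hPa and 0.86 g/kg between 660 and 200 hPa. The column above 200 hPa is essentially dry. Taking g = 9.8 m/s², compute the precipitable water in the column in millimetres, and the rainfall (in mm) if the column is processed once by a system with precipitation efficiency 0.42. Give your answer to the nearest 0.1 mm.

Precipitable water is the column-integrated vapour mass per unit area: PW = (1/g) Σ q̄ Δp, with q in kg/kg and Δp in Pa (1 kg/m² of water = 1 mm).
Layer 1005–660 hPa: Δp = 345 hPa = 34500 Pa, q̄ = 0.0041 kg/kg → 0.0041 × 34500 / 9.8 = 14.43 mm
Layer 660–200 hPa: Δp = 460 hPa = 46000 Pa, q̄ = 0.00086 kg/kg → 0.00086 × 46000 / 9.8 = 4.04 mm
PW = 14.43 + 4.04 = 18.47 ≈ 18.5 mm.
Rainfall = ε × PW = 0.42 × 18.5 = 7.8 mm.

PW ≈ 18.5 mm; rainfall ≈ 7.8 mm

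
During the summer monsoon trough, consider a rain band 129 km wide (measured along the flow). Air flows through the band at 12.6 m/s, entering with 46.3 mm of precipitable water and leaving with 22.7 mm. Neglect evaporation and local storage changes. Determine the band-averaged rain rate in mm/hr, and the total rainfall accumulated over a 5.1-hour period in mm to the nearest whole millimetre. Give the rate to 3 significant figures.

R ≈ 8.30 mm/hr; total ≈ 42 mm

Column moisture flux per unit crosswind length is F = V × PW.
Inflow: F_in = 12.6 × 46.3 = 583.38 mm·m/s
Outflow: F_out = 12.6 × 22.7 = 286.02 mm·m/s
Steady-state rate R = (F_in − F_out)/L = (583.38 − 286.02) / 129000 m = 2.305e-03 mm/s.
R = 2.305e-03 × 3600 = 8.30 mm/hr.
Over 5.1 h: total = 8.30 × 5.1 = 42.33 ≈ 42 mm.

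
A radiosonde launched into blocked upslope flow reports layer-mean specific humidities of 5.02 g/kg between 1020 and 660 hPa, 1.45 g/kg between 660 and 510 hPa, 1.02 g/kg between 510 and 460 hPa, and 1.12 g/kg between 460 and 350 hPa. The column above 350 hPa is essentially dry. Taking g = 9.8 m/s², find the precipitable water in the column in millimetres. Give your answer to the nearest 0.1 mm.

Precipitable water is the column-integrated vapour mass per unit area: PW = (1/g) Σ q̄ Δp, with q in kg/kg and Δp in Pa (1 kg/m² of water = 1 mm).
Layer 1020–660 hPa: Δp = 360 hPa = 36000 Pa, q̄ = 0.00502 kg/kg → 0.00502 × 36000 / 9.8 = 18.44 mm
Layer 660–510 hPa: Δp = 150 hPa = 15000 Pa, q̄ = 0.00145 kg/kg → 0.00145 × 15000 / 9.8 = 2.22 mm
Layer 510–460 hPa: Δp = 50 hPa = 5000 Pa, q̄ = 0.00102 kg/kg → 0.00102 × 5000 / 9.8 = 0.52 mm
Layer 460–350 hPa: Δp = 110 hPa = 11000 Pa, q̄ = 0.00112 kg/kg → 0.00112 × 11000 / 9.8 = 1.26 mm
PW = 18.44 + 2.22 + 0.52 + 1.26 = 22.44 ≈ 22.4 mm.

PW ≈ 22.4 mm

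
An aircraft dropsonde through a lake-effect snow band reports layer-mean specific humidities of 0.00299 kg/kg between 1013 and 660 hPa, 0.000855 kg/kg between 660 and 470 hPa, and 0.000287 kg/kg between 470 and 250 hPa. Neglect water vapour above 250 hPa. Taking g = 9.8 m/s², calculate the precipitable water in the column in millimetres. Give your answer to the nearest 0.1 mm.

PW ≈ 13.1 mm

Precipitable water is the column-integrated vapour mass per unit area: PW = (1/g) Σ q̄ Δp, with q in kg/kg and Δp in Pa (1 kg/m² of water = 1 mm).
Layer 1013–660 hPa: Δp = 353 hPa = 35300 Pa, q̄ = 0.00299 kg/kg → 0.00299 × 35300 / 9.8 = 10.77 mm
Layer 660–470 hPa: Δp = 190 hPa = 19000 Pa, q̄ = 0.000855 kg/kg → 0.000855 × 19000 / 9.8 = 1.66 mm
Layer 470–250 hPa: Δp = 220 hPa = 22000 Pa, q̄ = 0.000287 kg/kg → 0.000287 × 22000 / 9.8 = 0.64 mm
PW = 10.77 + 1.66 + 0.64 = 13.07 ≈ 13.1 mm.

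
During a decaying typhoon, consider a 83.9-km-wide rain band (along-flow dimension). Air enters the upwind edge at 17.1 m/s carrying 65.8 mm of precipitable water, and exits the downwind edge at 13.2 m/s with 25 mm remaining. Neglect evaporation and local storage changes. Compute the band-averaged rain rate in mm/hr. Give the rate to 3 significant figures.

Column moisture flux per unit crosswind length is F = V × PW.
Inflow: F_in = 17.1 × 65.8 = 1125.18 mm·m/s
Outflow: F_out = 13.2 × 25 = 330 mm·m/s
Steady-state rate R = (F_in − F_out)/L = (1125.18 − 330) / 83900 m = 9.478e-03 mm/s.
R = 9.478e-03 × 3600 = 34.1 mm/hr.

R ≈ 34.1 mm/hr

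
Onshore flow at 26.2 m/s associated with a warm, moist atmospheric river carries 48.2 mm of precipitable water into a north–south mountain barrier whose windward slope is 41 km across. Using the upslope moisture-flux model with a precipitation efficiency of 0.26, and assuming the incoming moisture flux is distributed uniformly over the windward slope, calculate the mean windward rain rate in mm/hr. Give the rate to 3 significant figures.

Incoming column moisture flux per unit ridge length: F = V × PW = 26.2 × 48.2 = 1262.84 mm·m/s.
Spread over the 41 km slope with efficiency ε = 0.26: R = ε·F/W = 0.26 × 1262.84 / 41000 m = 8.008e-03 mm/s.
R = 8.008e-03 × 3600 = 28.8 mm/hr.

R ≈ 28.8 mm/hr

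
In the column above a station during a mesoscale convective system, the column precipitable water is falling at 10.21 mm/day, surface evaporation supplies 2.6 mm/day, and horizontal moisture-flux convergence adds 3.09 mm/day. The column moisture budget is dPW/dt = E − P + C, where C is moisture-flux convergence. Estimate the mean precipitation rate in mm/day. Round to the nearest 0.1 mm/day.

dPW/dt = -10.21 mm/day.
P = E + C − dPW/dt = 2.6 + (3.09) − (-10.21) = 15.9 mm/day.

P ≈ 15.9 mm/day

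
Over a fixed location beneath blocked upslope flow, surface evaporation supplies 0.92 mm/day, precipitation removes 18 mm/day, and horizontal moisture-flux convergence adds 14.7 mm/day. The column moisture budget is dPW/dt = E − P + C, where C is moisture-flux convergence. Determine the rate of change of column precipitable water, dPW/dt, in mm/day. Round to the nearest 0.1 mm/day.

dPW/dt ≈ -2.4 mm/day

dPW/dt = E − P + C = 0.92 − 18 + (14.7) = -2.4 mm/day.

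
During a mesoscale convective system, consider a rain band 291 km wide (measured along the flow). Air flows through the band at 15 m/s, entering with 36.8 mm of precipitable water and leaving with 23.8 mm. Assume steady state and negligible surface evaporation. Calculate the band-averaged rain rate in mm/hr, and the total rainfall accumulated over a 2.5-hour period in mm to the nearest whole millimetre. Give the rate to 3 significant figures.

Column moisture flux per unit crosswind length is F = V × PW.
Inflow: F_in = 15 × 36.8 = 552 mm·m/s
Outflow: F_out = 15 × 23.8 = 357 mm·m/s
Steady-state rate R = (F_in − F_out)/L = (552 − 357) / 291000 m = 6.701e-04 mm/s.
R = 6.701e-04 × 3600 = 2.41 mm/hr.
Over 2.5 h: total = 2.41 × 2.5 = 6.025 ≈ 6 mm.

R ≈ 2.41 mm/hr; total ≈ 6 mm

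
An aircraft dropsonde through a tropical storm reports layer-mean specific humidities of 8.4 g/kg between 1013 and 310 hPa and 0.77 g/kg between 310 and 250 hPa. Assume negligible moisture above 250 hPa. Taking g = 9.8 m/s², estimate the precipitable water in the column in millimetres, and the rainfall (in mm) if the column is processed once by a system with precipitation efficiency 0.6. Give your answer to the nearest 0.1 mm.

PW ≈ 60.7 mm; rainfall ≈ 36.4 mm

Precipitable water is the column-integrated vapour mass per unit area: PW = (1/g) Σ q̄ Δp, with q in kg/kg and Δp in Pa (1 kg/m² of water = 1 mm).
Layer 1013–310 hPa: Δp = 703 hPa = 70300 Pa, q̄ = 0.0084 kg/kg → 0.0084 × 70300 / 9.8 = 60.26 mm
Layer 310–250 hPa: Δp = 60 hPa = 6000 Pa, q̄ = 0.00077 kg/kg → 0.00077 × 6000 / 9.8 = 0.47 mm
PW = 60.26 + 0.47 = 60.73 ≈ 60.7 mm.
Rainfall = ε × PW = 0.6 × 60.7 = 36.4 mm.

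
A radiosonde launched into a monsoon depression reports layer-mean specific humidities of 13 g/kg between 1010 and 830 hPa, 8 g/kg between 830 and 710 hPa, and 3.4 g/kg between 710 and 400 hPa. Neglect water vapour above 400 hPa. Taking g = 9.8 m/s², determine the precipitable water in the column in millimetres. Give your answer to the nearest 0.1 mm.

PW ≈ 44.4 mm

Precipitable water is the column-integrated vapour mass per unit area: PW = (1/g) Σ q̄ Δp, with q in kg/kg and Δp in Pa (1 kg/m² of water = 1 mm).
Layer 1010–830 hPa: Δp = 180 hPa = 18000 Pa, q̄ = 0.013 kg/kg → 0.013 × 18000 / 9.8 = 23.88 mm
Layer 830–710 hPa: Δp = 120 hPa = 12000 Pa, q̄ = 0.008 kg/kg → 0.008 × 12000 / 9.8 = 9.80 mm
Layer 710–400 hPa: Δp = 310 hPa = 31000 Pa, q̄ = 0.0034 kg/kg → 0.0034 × 31000 / 9.8 = 10.76 mm
PW = 23.88 + 9.80 + 10.76 = 44.44 ≈ 44.4 mm.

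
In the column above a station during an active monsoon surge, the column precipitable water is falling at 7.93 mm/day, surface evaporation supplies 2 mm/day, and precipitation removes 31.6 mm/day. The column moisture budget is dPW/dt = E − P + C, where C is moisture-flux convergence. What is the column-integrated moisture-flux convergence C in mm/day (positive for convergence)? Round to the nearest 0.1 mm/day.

C ≈ 21.7 mm/day

dPW/dt = -7.93 mm/day.
C = dPW/dt − E + P = (-7.93) − 2 + 31.6 = 21.7 mm/day.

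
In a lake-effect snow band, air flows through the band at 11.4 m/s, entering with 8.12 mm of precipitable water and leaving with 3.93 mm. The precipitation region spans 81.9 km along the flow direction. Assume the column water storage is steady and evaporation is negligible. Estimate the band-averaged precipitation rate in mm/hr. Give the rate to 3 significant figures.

R ≈ 2.10 mm/hr

Column moisture flux per unit crosswind length is F = V × PW.
Inflow: F_in = 11.4 × 8.12 = 92.568 mm·m/s
Outflow: F_out = 11.4 × 3.93 = 44.802 mm·m/s
Steady-state rate R = (F_in − F_out)/L = (92.568 − 44.802) / 81900 m = 5.832e-04 mm/s.
R = 5.832e-04 × 3600 = 2.10 mm/hr.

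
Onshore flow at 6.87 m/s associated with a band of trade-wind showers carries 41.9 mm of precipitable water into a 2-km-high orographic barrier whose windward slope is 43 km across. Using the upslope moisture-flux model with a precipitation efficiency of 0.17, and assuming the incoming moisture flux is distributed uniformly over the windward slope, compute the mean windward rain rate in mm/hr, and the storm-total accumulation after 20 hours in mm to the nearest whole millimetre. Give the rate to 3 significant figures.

R ≈ 4.10 mm/hr; total ≈ 82 mm

Incoming column moisture flux per unit ridge length: F = V × PW = 6.87 × 41.9 = 287.853 mm·m/s.
Spread over the 43 km slope with efficiency ε = 0.17: R = ε·F/W = 0.17 × 287.853 / 43000 m = 1.138e-03 mm/s.
R = 1.138e-03 × 3600 = 4.10 mm/hr.
Over 20 h: total = 4.10 × 20 = 82 mm.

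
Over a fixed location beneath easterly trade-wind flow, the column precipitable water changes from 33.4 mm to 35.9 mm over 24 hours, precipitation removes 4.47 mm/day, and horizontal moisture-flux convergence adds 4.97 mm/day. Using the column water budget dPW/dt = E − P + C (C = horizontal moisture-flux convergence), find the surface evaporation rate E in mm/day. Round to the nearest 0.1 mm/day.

dPW/dt = (35.9 − 33.4) mm / (24/24 day) = +2.500 mm/day.
E = dPW/dt + P − C = (+2.500) + 4.47 − (4.97) = 2.0 mm/day.

E ≈ 2.0 mm/day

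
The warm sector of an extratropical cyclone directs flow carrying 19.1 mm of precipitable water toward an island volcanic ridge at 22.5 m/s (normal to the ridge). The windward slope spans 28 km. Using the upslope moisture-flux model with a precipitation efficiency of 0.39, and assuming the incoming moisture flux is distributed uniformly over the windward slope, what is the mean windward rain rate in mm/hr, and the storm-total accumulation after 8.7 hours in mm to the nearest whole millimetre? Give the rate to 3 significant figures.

Incoming column moisture flux per unit ridge length: F = V × PW = 22.5 × 19.1 = 429.75 mm·m/s.
Spread over the 28 km slope with efficiency ε = 0.39: R = ε·F/W = 0.39 × 429.75 / 28000 m = 5.986e-03 mm/s.
R = 5.986e-03 × 3600 = 21.5 mm/hr.
Over 8.7 h: total = 21.5 × 8.7 = 187.05 ≈ 187 mm.

R ≈ 21.5 mm/hr; total ≈ 187 mm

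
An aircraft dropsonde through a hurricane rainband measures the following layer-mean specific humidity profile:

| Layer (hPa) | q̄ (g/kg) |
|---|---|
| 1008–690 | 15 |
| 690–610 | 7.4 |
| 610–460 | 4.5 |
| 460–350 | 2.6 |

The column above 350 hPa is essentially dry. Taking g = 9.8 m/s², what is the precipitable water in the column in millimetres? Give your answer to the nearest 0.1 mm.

PW ≈ 64.5 mm

Precipitable water is the column-integrated vapour mass per unit area: PW = (1/g) Σ q̄ Δp, with q in kg/kg and Δp in Pa (1 kg/m² of water = 1 mm).
Layer 1008–690 hPa: Δp = 318 hPa = 31800 Pa, q̄ = 0.015 kg/kg → 0.015 × 31800 / 9.8 = 48.67 mm
Layer 690–610 hPa: Δp = 80 hPa = 8000 Pa, q̄ = 0.0074 kg/kg → 0.0074 × 8000 / 9.8 = 6.04 mm
Layer 610–460 hPa: Δp = 150 hPa = 15000 Pa, q̄ = 0.0045 kg/kg → 0.0045 × 15000 / 9.8 = 6.89 mm
Layer 460–350 hPa: Δp = 110 hPa = 11000 Pa, q̄ = 0.0026 kg/kg → 0.0026 × 11000 / 9.8 = 2.92 mm
PW = 48.67 + 6.04 + 6.89 + 2.92 = 64.52 ≈ 64.5 mm.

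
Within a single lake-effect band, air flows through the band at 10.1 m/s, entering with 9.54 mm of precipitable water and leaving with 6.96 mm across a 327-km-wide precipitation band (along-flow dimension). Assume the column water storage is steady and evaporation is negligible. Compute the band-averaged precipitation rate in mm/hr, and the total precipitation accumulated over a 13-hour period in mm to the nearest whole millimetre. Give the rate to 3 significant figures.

Column moisture flux per unit crosswind length is F = V × PW.
Inflow: F_in = 10.1 × 9.54 = 96.354 mm·m/s
Outflow: F_out = 10.1 × 6.96 = 70.296 mm·m/s
Steady-state rate R = (F_in − F_out)/L = (96.354 − 70.296) / 327000 m = 7.969e-05 mm/s.
R = 7.969e-05 × 3600 = 0.287 mm/hr.
Over 13 h: total = 0.287 × 13 = 3.731 ≈ 4 mm.

R ≈ 0.287 mm/hr; total ≈ 4 mm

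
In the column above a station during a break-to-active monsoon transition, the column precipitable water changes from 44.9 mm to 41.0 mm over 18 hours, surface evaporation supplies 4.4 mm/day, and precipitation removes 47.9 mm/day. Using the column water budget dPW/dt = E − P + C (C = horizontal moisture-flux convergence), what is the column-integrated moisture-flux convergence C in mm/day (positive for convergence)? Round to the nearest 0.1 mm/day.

C ≈ 38.3 mm/day

dPW/dt = (41.0 − 44.9) mm / (18/24 day) = -5.200 mm/day.
C = dPW/dt − E + P = (-5.200) − 4.4 + 47.9 = 38.3 mm/day.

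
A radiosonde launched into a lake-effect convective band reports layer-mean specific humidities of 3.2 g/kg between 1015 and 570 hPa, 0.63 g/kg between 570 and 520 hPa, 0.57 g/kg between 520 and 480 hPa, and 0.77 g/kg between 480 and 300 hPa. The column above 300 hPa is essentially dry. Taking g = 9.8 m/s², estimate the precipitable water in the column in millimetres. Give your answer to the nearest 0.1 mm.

Precipitable water is the column-integrated vapour mass per unit area: PW = (1/g) Σ q̄ Δp, with q in kg/kg and Δp in Pa (1 kg/m² of water = 1 mm).
Layer 1015–570 hPa: Δp = 445 hPa = 44500 Pa, q̄ = 0.0032 kg/kg → 0.0032 × 44500 / 9.8 = 14.53 mm
Layer 570–520 hPa: Δp = 50 hPa = 5000 Pa, q̄ = 0.00063 kg/kg → 0.00063 × 5000 / 9.8 = 0.32 mm
Layer 520–480 hPa: Δp = 40 hPa = 4000 Pa, q̄ = 0.00057 kg/kg → 0.00057 × 4000 / 9.8 = 0.23 mm
Layer 480–300 hPa: Δp = 180 hPa = 18000 Pa, q̄ = 0.00077 kg/kg → 0.00077 × 18000 / 9.8 = 1.41 mm
PW = 14.53 + 0.32 + 0.23 + 1.41 = 16.49 ≈ 16.5 mm.

PW ≈ 16.5 mm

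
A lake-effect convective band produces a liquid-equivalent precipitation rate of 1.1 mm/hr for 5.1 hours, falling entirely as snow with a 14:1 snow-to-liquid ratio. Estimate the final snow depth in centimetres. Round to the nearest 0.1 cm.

Liquid-equivalent depth = 1.1 × 5.1 = 5.61 mm.
Snow depth = 5.61 mm × 14 = 78.54 mm = 7.9 cm.

snow depth ≈ 7.9 cm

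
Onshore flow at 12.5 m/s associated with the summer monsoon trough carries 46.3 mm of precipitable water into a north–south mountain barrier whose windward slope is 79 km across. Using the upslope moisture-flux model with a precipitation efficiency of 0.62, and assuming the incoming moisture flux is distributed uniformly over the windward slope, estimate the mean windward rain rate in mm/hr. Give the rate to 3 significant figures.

R ≈ 16.4 mm/hr

Incoming column moisture flux per unit ridge length: F = V × PW = 12.5 × 46.3 = 578.75 mm·m/s.
Spread over the 79 km slope with efficiency ε = 0.62: R = ε·F/W = 0.62 × 578.75 / 79000 m = 4.542e-03 mm/s.
R = 4.542e-03 × 3600 = 16.4 mm/hr.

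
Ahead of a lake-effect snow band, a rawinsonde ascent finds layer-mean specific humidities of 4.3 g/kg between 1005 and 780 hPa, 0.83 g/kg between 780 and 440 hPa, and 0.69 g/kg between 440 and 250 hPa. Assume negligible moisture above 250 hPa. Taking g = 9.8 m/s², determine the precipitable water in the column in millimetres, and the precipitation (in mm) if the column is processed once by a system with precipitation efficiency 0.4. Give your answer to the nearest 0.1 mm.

Precipitable water is the column-integrated vapour mass per unit area: PW = (1/g) Σ q̄ Δp, with q in kg/kg and Δp in Pa (1 kg/m² of water = 1 mm).
Layer 1005–780 hPa: Δp = 225 hPa = 22500 Pa, q̄ = 0.0043 kg/kg → 0.0043 × 22500 / 9.8 = 9.87 mm
Layer 780–440 hPa: Δp = 340 hPa = 34000 Pa, q̄ = 0.00083 kg/kg → 0.00083 × 34000 / 9.8 = 2.88 mm
Layer 440–250 hPa: Δp = 190 hPa = 19000 Pa, q̄ = 0.00069 kg/kg → 0.00069 × 19000 / 9.8 = 1.34 mm
PW = 9.87 + 2.88 + 1.34 = 14.09 ≈ 14.1 mm.
Precipitation = ε × PW = 0.4 × 14.1 = 5.6 mm.

PW ≈ 14.1 mm; precipitation ≈ 5.6 mm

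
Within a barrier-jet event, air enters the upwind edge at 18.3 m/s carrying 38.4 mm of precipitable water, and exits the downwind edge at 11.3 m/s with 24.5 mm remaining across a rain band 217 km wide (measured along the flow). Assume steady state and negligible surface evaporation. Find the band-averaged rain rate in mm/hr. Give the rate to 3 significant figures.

R ≈ 7.07 mm/hr

Column moisture flux per unit crosswind length is F = V × PW.
Inflow: F_in = 18.3 × 38.4 = 702.72 mm·m/s
Outflow: F_out = 11.3 × 24.5 = 276.85 mm·m/s
Steady-state rate R = (F_in − F_out)/L = (702.72 − 276.85) / 217000 m = 1.963e-03 mm/s.
R = 1.963e-03 × 3600 = 7.07 mm/hr.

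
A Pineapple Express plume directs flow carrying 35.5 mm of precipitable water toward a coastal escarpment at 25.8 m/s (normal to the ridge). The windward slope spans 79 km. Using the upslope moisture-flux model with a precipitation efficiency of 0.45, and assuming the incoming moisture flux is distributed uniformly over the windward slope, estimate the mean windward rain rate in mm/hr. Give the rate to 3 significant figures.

R ≈ 18.8 mm/hr

Incoming column moisture flux per unit ridge length: F = V × PW = 25.8 × 35.5 = 915.9 mm·m/s.
Spread over the 79 km slope with efficiency ε = 0.45: R = ε·F/W = 0.45 × 915.9 / 79000 m = 5.217e-03 mm/s.
R = 5.217e-03 × 3600 = 18.8 mm/hr.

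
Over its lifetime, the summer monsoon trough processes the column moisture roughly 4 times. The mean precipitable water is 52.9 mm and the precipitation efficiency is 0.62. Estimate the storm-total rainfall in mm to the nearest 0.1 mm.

rainfall ≈ 131.2 mm

Each cycle deposits ε × PW = 0.62 × 52.9 = 32.798 mm.
Over 4 cycles: 4 × 32.798 = 131.2 mm.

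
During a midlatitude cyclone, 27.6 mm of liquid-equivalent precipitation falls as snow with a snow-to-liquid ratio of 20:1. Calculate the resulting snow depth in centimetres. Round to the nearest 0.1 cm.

Snow depth = liquid × ratio = 27.6 mm × 20 = 552 mm = 55.2 cm.

snow depth ≈ 55.2 cm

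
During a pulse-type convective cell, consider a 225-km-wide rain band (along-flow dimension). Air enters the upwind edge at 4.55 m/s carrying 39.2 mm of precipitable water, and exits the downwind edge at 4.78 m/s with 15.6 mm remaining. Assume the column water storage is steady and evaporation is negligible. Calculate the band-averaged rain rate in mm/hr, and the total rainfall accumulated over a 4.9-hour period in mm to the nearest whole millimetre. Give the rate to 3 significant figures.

R ≈ 1.66 mm/hr; total ≈ 8 mm

Column moisture flux per unit crosswind length is F = V × PW.
Inflow: F_in = 4.55 × 39.2 = 178.36 mm·m/s
Outflow: F_out = 4.78 × 15.6 = 74.568 mm·m/s
Steady-state rate R = (F_in − F_out)/L = (178.36 − 74.568) / 225000 m = 4.613e-04 mm/s.
R = 4.613e-04 × 3600 = 1.66 mm/hr.
Over 4.9 h: total = 1.66 × 4.9 = 8.134 ≈ 8 mm.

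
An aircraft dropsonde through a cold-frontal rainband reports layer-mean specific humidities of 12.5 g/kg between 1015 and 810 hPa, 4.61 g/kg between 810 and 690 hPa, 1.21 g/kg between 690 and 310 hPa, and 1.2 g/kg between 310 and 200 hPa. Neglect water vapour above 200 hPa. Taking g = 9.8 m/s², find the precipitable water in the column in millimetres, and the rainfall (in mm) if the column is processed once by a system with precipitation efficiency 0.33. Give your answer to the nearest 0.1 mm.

PW ≈ 37.8 mm; rainfall ≈ 12.5 mm

Precipitable water is the column-integrated vapour mass per unit area: PW = (1/g) Σ q̄ Δp, with q in kg/kg and Δp in Pa (1 kg/m² of water = 1 mm).
Layer 1015–810 hPa: Δp = 205 hPa = 20500 Pa, q̄ = 0.0125 kg/kg → 0.0125 × 20500 / 9.8 = 26.15 mm
Layer 810–690 hPa: Δp = 120 hPa = 12000 Pa, q̄ = 0.00461 kg/kg → 0.00461 × 12000 / 9.8 = 5.64 mm
Layer 690–310 hPa: Δp = 380 hPa = 38000 Pa, q̄ = 0.00121 kg/kg → 0.00121 × 38000 / 9.8 = 4.69 mm
Layer 310–200 hPa: Δp = 110 hPa = 11000 Pa, q̄ = 0.0012 kg/kg → 0.0012 × 11000 / 9.8 = 1.35 mm
PW = 26.15 + 5.64 + 4.69 + 1.35 = 37.83 ≈ 37.8 mm.
Rainfall = ε × PW = 0.33 × 37.8 = 12.5 mm.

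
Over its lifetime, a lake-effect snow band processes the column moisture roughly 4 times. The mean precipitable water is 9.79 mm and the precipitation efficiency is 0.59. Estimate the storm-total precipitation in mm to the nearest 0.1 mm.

Each cycle deposits ε × PW = 0.59 × 9.79 = 5.7761 mm.
Over 4 cycles: 4 × 5.7761 = 23.1 mm.

precipitation ≈ 23.1 mm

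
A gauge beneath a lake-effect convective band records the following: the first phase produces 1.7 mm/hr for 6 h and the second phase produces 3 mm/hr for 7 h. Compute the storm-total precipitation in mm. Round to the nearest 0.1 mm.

Total = Σ Rᵢ Δtᵢ = 1.7 × 6 + 3 × 7
      = 10.2 + 21 = 31.2 mm.

total ≈ 31.2 mm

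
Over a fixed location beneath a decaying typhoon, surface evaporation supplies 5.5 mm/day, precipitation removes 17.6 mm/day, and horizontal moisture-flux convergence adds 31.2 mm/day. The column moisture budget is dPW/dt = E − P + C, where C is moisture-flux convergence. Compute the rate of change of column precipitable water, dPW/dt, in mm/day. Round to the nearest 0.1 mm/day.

dPW/dt ≈ 19.1 mm/day

dPW/dt = E − P + C = 5.5 − 17.6 + (31.2) = 19.1 mm/day.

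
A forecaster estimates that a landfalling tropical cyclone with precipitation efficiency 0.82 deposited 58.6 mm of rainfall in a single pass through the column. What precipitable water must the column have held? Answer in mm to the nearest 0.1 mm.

PW = rainfall / ε = 58.6 / 0.82 = 71.5 mm.

PW ≈ 71.5 mm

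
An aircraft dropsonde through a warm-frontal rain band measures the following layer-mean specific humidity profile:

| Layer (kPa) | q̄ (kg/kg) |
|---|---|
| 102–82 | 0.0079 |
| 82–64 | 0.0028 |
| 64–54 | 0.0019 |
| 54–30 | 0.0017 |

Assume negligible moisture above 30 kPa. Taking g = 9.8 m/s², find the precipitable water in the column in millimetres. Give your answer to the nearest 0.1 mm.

PW ≈ 27.4 mm

Precipitable water is the column-integrated vapour mass per unit area: PW = (1/g) Σ q̄ Δp, with q in kg/kg and Δp in Pa (1 kg/m² of water = 1 mm).
Layer 102–82 kPa: Δp = 200 hPa = 20000 Pa, q̄ = 0.0079 kg/kg → 0.0079 × 20000 / 9.8 = 16.12 mm
Layer 82–64 kPa: Δp = 180 hPa = 18000 Pa, q̄ = 0.0028 kg/kg → 0.0028 × 18000 / 9.8 = 5.14 mm
Layer 64–54 kPa: Δp = 100 hPa = 10000 Pa, q̄ = 0.0019 kg/kg → 0.0019 × 10000 / 9.8 = 1.94 mm
Layer 54–30 kPa: Δp = 240 hPa = 24000 Pa, q̄ = 0.0017 kg/kg → 0.0017 × 24000 / 9.8 = 4.16 mm
PW = 16.12 + 5.14 + 1.94 + 4.16 = 27.36 ≈ 27.4 mm.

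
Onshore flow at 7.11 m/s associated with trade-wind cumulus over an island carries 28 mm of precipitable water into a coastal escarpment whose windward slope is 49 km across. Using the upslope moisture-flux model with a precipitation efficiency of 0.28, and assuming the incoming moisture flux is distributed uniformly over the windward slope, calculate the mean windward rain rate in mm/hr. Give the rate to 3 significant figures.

R ≈ 4.10 mm/hr

Incoming column moisture flux per unit ridge length: F = V × PW = 7.11 × 28 = 199.08 mm·m/s.
Spread over the 49 km slope with efficiency ε = 0.28: R = ε·F/W = 0.28 × 199.08 / 49000 m = 1.138e-03 mm/s.
R = 1.138e-03 × 3600 = 4.10 mm/hr.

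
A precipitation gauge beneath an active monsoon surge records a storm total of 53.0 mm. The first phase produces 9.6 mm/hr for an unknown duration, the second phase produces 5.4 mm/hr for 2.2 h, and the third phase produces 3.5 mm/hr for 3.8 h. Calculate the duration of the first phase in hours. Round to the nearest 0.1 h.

Known phases: 5.4 × 2.2 + 3.5 × 3.8 = 11.88 + 13.3 = 25.18 mm.
Remaining depth = 53.0 − 25.18 = 27.82 mm.
Duration = 27.82 / 9.6 = 2.9 h.

duration ≈ 2.9 h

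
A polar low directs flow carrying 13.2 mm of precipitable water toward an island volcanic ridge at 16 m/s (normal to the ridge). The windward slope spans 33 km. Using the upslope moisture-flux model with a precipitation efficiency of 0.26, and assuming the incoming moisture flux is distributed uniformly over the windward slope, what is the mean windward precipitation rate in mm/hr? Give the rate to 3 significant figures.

Incoming column moisture flux per unit ridge length: F = V × PW = 16 × 13.2 = 211.2 mm·m/s.
Spread over the 33 km slope with efficiency ε = 0.26: R = ε·F/W = 0.26 × 211.2 / 33000 m = 1.664e-03 mm/s.
R = 1.664e-03 × 3600 = 5.99 mm/hr.

R ≈ 5.99 mm/hr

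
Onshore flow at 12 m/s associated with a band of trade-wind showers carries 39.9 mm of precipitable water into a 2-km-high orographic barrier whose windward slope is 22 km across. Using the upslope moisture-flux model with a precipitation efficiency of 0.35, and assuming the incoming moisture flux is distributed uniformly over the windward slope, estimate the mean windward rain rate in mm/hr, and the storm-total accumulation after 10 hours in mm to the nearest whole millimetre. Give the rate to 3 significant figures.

Incoming column moisture flux per unit ridge length: F = V × PW = 12 × 39.9 = 478.8 mm·m/s.
Spread over the 22 km slope with efficiency ε = 0.35: R = ε·F/W = 0.35 × 478.8 / 22000 m = 7.617e-03 mm/s.
R = 7.617e-03 × 3600 = 27.4 mm/hr.
Over 10 h: total = 27.4 × 10 = 274 mm.

R ≈ 27.4 mm/hr; total ≈ 274 mm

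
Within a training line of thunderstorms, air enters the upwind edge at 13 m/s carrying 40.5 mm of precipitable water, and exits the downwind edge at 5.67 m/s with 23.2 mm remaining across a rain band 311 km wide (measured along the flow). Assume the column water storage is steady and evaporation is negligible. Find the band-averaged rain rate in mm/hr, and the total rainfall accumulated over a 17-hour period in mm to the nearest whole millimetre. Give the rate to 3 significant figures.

Column moisture flux per unit crosswind length is F = V × PW.
Inflow: F_in = 13 × 40.5 = 526.5 mm·m/s
Outflow: F_out = 5.67 × 23.2 = 131.544 mm·m/s
Steady-state rate R = (F_in − F_out)/L = (526.5 − 131.544) / 311000 m = 1.270e-03 mm/s.
R = 1.270e-03 × 3600 = 4.57 mm/hr.
Over 17 h: total = 4.57 × 17 = 77.69 ≈ 78 mm.

R ≈ 4.57 mm/hr; total ≈ 78 mm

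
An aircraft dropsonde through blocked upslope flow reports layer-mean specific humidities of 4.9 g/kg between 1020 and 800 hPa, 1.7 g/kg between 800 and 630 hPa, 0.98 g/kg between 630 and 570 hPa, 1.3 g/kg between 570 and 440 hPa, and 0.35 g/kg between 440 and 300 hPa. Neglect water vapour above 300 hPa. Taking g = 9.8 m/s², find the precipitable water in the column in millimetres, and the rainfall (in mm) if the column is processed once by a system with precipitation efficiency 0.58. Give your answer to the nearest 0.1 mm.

PW ≈ 16.8 mm; rainfall ≈ 9.7 mm

Precipitable water is the column-integrated vapour mass per unit area: PW = (1/g) Σ q̄ Δp, with q in kg/kg and Δp in Pa (1 kg/m² of water = 1 mm).
Layer 1020–800 hPa: Δp = 220 hPa = 22000 Pa, q̄ = 0.0049 kg/kg → 0.0049 × 22000 / 9.8 = 11.00 mm
Layer 800–630 hPa: Δp = 170 hPa = 17000 Pa, q̄ = 0.0017 kg/kg → 0.0017 × 17000 / 9.8 = 2.95 mm
Layer 630–570 hPa: Δp = 60 hPa = 6000 Pa, q̄ = 0.00098 kg/kg → 0.00098 × 6000 / 9.8 = 0.60 mm
Layer 570–440 hPa: Δp = 130 hPa = 13000 Pa, q̄ = 0.0013 kg/kg → 0.0013 × 13000 / 9.8 = 1.72 mm
Layer 440–300 hPa: Δp = 140 hPa = 14000 Pa, q̄ = 0.00035 kg/kg → 0.00035 × 14000 / 9.8 = 0.50 mm
PW = 11.00 + 2.95 + 0.60 + 1.72 + 0.50 = 16.77 ≈ 16.8 mm.
Rainfall = ε × PW = 0.58 × 16.8 = 9.7 mm.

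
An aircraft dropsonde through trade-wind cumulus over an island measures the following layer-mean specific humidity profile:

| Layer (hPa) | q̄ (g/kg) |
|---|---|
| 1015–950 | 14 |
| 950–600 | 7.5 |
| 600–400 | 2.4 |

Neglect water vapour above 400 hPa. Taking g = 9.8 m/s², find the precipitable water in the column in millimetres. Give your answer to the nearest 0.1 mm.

Precipitable water is the column-integrated vapour mass per unit area: PW = (1/g) Σ q̄ Δp, with q in kg/kg and Δp in Pa (1 kg/m² of water = 1 mm).
Layer 1015–950 hPa: Δp = 65 hPa = 6500 Pa, q̄ = 0.014 kg/kg → 0.014 × 6500 / 9.8 = 9.29 mm
Layer 950–600 hPa: Δp = 350 hPa = 35000 Pa, q̄ = 0.0075 kg/kg → 0.0075 × 35000 / 9.8 = 26.79 mm
Layer 600–400 hPa: Δp = 200 hPa = 20000 Pa, q̄ = 0.0024 kg/kg → 0.0024 × 20000 / 9.8 = 4.90 mm
PW = 9.29 + 26.79 + 4.90 = 40.98 ≈ 41.0 mm.

PW ≈ 41.0 mm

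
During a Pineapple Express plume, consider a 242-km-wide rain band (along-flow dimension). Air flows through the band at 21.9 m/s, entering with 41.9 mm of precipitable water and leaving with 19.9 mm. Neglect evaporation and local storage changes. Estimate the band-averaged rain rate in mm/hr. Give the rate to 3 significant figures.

Column moisture flux per unit crosswind length is F = V × PW.
Inflow: F_in = 21.9 × 41.9 = 917.61 mm·m/s
Outflow: F_out = 21.9 × 19.9 = 435.81 mm·m/s
Steady-state rate R = (F_in − F_out)/L = (917.61 − 435.81) / 242000 m = 1.991e-03 mm/s.
R = 1.991e-03 × 3600 = 7.17 mm/hr.

R ≈ 7.17 mm/hr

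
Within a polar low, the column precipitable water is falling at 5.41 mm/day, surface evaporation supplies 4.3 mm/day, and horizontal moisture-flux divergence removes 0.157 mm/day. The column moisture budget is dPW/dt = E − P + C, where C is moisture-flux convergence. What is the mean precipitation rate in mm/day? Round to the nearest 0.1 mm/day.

P ≈ 9.6 mm/day

dPW/dt = -5.41 mm/day.
P = E + C − dPW/dt = 4.3 + (-0.157) − (-5.41) = 9.6 mm/day.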